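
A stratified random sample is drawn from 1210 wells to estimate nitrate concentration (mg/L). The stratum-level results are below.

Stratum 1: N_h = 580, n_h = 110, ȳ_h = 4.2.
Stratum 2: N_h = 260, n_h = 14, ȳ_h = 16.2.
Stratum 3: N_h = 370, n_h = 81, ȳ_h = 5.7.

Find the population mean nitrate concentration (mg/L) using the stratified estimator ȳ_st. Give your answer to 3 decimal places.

ȳ_st ≈ 7.237

N = Σ N_h = 1210. Stratum weights W_h = N_h/N.
ȳ_st = (580·4.2 + 260·16.2 + 370·5.7) / 1210 = 7.23719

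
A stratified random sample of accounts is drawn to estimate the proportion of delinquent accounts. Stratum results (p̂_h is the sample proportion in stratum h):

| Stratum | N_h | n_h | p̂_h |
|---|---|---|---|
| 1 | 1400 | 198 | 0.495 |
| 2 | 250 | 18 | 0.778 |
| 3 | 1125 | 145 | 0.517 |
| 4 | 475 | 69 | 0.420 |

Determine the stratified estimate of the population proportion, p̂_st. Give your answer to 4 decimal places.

p̂_st ≈ 0.5134

N = 3250; stratum weights W_h = N_h/N.
p̂_st = Σ W_h p̂_h = (1400·0.495 + 250·0.778 + 1125·0.517 + 475·0.420)/3250 = 0.51342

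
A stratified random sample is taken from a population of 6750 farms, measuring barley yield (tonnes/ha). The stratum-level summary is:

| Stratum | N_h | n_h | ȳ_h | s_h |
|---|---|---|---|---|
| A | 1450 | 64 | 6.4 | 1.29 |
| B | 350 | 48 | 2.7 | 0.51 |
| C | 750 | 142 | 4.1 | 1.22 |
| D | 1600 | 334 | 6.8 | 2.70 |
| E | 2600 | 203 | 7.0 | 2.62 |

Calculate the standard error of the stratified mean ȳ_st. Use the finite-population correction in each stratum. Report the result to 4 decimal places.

V̂(ȳ_st) = Σ W_h² (1 − n_h/N_h) s_h²/n_h, with W_h = N_h/N and N = 6750:
  stratum A: (1450/6750)²·(1 − 64/1450)·1.29²/64 = 0.00114689
  stratum B: (350/6750)²·(1 − 48/350)·0.51²/48 = 1.25709e-05
  stratum C: (750/6750)²·(1 − 142/750)·1.22²/142 = 0.000104903
  stratum D: (1600/6750)²·(1 − 334/1600)·2.70²/334 = 0.000970347
  stratum E: (2600/6750)²·(1 − 203/2600)·2.62²/203 = 0.00462531
V̂(ȳ_st) = 0.00686002
SE(ȳ_st) = √0.00686002 = 0.0828252

SE(ȳ_st) ≈ 0.0828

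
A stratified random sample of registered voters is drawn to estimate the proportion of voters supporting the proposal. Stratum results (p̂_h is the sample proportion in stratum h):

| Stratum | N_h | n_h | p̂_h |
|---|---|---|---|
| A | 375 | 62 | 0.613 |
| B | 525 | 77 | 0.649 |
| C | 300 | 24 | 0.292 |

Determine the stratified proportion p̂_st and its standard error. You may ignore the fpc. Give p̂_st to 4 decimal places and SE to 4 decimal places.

p̂_st ≈ 0.5485, SE ≈ 0.0389

N = 1200; stratum weights W_h = N_h/N.
p̂_st = Σ W_h p̂_h = (375·0.613 + 525·0.649 + 300·0.292)/1200 = 0.54850
V̂(p̂_st) = Σ W_h² p̂_h(1−p̂_h)/(n_h−1):
  stratum A: (375/1200)²·0.613·0.387/61 = 0.000379788
  stratum B: (525/1200)²·0.649·0.351/76 = 0.000573713
  stratum C: (300/1200)²·0.292·0.708/23 = 0.000561783
V̂(p̂_st) = 0.00151528; SE = √V̂ = 0.0389266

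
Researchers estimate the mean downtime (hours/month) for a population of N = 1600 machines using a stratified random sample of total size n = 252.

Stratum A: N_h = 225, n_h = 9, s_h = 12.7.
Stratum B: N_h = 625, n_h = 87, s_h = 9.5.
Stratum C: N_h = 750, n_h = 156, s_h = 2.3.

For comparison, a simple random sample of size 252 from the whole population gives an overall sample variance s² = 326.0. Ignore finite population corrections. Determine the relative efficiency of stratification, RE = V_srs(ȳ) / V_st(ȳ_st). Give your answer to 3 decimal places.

V̂(ȳ_st) = Σ W_h² s_h²/n_h, with W_h = N_h/N and N = 1600:
  stratum A: (225/1600)²·12.7²/9 = 0.354397
  stratum B: (625/1600)²·9.5²/87 = 0.158288
  stratum C: (750/1600)²·2.3²/156 = 0.00745098
V_st = 0.520136
V_srs = s²/n = 326.0/252 = 1.29365
Relative efficiency = V_srs / V_st = 1.29365/0.520136 = 2.4871

RE ≈ 2.487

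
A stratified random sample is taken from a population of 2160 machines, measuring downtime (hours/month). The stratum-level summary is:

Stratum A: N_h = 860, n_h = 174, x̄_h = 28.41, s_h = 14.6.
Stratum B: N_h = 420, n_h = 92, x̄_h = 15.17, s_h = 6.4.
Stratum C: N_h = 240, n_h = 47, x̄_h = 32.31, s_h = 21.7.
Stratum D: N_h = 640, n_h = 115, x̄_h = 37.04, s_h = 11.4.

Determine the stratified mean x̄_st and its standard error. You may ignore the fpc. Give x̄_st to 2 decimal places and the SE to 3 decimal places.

x̄_st ≈ 28.83, SE ≈ 0.659

x̄_st = Σ W_h x̄_h = (860·28.41 + 420·15.17 + 240·32.31 + 640·37.04)/2160 = 28.82593
V̂(x̄_st) = Σ W_h² s_h²/n_h, with W_h = N_h/N and N = 2160:
  stratum A: (860/2160)²·14.6²/174 = 0.194198
  stratum B: (420/2160)²·6.4²/92 = 0.0168331
  stratum C: (240/2160)²·21.7²/47 = 0.123691
  stratum D: (640/2160)²·11.4²/115 = 0.099212
V̂(x̄_st) = 0.433934
SE(x̄_st) = √0.433934 = 0.658737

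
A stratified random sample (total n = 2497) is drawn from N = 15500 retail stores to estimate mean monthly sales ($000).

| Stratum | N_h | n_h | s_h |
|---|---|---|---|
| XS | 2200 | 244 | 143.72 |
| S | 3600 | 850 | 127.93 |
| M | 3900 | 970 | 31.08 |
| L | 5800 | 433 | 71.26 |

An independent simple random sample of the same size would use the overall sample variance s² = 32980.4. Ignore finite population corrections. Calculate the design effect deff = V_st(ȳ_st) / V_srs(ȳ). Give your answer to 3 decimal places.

V̂(ȳ_st) = Σ W_h² s_h²/n_h, with W_h = N_h/N and N = 15500:
  stratum XS: (2200/15500)²·143.72²/244 = 1.7054
  stratum S: (3600/15500)²·127.93²/850 = 1.03865
  stratum M: (3900/15500)²·31.08²/970 = 0.0630458
  stratum L: (5800/15500)²·71.26²/433 = 1.64209
V_st = 4.44918
V_srs = s²/n = 32980.4/2497 = 13.208
deff = V_st / V_srs = 4.44918/13.208 = 0.3369

deff ≈ 0.337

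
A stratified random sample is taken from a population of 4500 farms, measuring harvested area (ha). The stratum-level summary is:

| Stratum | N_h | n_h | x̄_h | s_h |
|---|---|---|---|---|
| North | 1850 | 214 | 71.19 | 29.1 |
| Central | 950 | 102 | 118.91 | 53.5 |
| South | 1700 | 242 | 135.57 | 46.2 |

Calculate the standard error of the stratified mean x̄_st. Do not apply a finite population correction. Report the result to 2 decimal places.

V̂(x̄_st) = Σ W_h² s_h²/n_h, with W_h = N_h/N and N = 4500:
  stratum North: (1850/4500)²·29.1²/214 = 0.668791
  stratum Central: (950/4500)²·53.5²/102 = 1.25063
  stratum South: (1700/4500)²·46.2²/242 = 1.25876
V̂(x̄_st) = 3.17818
SE(x̄_st) = √3.17818 = 1.78274

SE(x̄_st) ≈ 1.78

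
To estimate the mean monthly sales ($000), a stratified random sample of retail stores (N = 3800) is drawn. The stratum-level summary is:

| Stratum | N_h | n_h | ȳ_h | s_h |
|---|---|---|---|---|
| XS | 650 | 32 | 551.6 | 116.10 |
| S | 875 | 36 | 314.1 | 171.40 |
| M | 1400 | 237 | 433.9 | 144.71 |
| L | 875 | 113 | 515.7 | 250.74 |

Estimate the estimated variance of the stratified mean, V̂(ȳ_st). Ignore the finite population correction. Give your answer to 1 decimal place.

V̂(ȳ_st) = Σ W_h² s_h²/n_h, with W_h = N_h/N and N = 3800:
  stratum XS: (650/3800)²·116.10²/32 = 12.3246
  stratum S: (875/3800)²·171.40²/36 = 43.2681
  stratum M: (1400/3800)²·144.71²/237 = 11.9933
  stratum L: (875/3800)²·250.74²/113 = 29.4997
V̂(ȳ_st) = 97.0857

V̂(ȳ_st) ≈ 97.1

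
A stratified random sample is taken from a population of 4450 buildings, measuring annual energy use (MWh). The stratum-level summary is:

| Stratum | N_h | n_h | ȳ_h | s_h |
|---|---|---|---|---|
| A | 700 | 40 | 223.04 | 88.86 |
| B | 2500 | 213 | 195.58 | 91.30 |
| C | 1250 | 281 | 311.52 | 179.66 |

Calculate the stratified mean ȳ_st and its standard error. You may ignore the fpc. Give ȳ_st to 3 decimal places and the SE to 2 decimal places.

ȳ_st ≈ 232.467, SE ≈ 5.13

ȳ_st = Σ W_h ȳ_h = (700·223.04 + 2500·195.58 + 1250·311.52)/4450 = 232.46697
V̂(ȳ_st) = Σ W_h² s_h²/n_h, with W_h = N_h/N and N = 4450:
  stratum A: (700/4450)²·88.86²/40 = 4.8846
  stratum B: (2500/4450)²·91.30²/213 = 12.3516
  stratum C: (1250/4450)²·179.66²/281 = 9.06351
V̂(ȳ_st) = 26.2997
SE(ȳ_st) = √26.2997 = 5.12832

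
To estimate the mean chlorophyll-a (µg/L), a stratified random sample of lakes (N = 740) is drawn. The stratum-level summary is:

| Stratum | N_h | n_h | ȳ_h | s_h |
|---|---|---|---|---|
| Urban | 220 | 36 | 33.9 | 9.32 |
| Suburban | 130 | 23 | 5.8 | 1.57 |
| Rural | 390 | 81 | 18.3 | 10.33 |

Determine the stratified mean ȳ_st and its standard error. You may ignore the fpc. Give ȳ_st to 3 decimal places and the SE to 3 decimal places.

ȳ_st ≈ 20.742, SE ≈ 0.763

ȳ_st = Σ W_h ȳ_h = (220·33.9 + 130·5.8 + 390·18.3)/740 = 20.74189
V̂(ȳ_st) = Σ W_h² s_h²/n_h, with W_h = N_h/N and N = 740:
  stratum Urban: (220/740)²·9.32²/36 = 0.213261
  stratum Suburban: (130/740)²·1.57²/23 = 0.00330746
  stratum Rural: (390/740)²·10.33²/81 = 0.365916
V̂(ȳ_st) = 0.582484
SE(ȳ_st) = √0.582484 = 0.763207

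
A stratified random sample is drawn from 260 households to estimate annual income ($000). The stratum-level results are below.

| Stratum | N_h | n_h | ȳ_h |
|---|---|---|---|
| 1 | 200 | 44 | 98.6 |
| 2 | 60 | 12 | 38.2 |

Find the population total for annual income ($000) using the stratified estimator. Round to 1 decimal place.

τ̂_st ≈ 22012.0

τ̂_st = Σ N_h ȳ_h = 200·98.6 + 60·38.2 = 22012.0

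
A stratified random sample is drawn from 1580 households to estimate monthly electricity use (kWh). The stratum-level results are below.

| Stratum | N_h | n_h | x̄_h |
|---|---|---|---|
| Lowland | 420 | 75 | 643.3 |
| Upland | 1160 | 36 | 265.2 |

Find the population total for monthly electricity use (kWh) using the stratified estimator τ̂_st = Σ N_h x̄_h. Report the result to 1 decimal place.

τ̂_st ≈ 577818.0

τ̂_st = Σ N_h x̄_h = 420·643.3 + 1160·265.2 = 577818.0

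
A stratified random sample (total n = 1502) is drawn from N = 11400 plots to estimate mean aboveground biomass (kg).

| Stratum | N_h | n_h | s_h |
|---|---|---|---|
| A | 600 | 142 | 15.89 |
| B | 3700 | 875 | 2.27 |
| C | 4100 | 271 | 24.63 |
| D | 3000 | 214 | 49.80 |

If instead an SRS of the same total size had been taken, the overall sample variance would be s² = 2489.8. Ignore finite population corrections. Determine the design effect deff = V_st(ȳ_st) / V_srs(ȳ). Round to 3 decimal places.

deff ≈ 0.662

V̂(ȳ_st) = Σ W_h² s_h²/n_h, with W_h = N_h/N and N = 11400:
  stratum A: (600/11400)²·15.89²/142 = 0.00492552
  stratum B: (3700/11400)²·2.27²/875 = 0.000620351
  stratum C: (4100/11400)²·24.63²/271 = 0.289546
  stratum D: (3000/11400)²·49.80²/214 = 0.80256
V_st = 1.09765
V_srs = s²/n = 2489.8/1502 = 1.65766
deff = V_st / V_srs = 1.09765/1.65766 = 0.6622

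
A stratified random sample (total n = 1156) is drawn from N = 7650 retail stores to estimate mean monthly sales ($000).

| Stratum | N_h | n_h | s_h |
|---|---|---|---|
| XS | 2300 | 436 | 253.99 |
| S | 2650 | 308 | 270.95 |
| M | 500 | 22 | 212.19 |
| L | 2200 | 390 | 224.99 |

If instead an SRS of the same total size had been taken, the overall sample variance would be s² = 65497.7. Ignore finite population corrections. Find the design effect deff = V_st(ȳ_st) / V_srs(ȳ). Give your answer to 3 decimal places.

deff ≈ 1.085

V̂(ȳ_st) = Σ W_h² s_h²/n_h, with W_h = N_h/N and N = 7650:
  stratum XS: (2300/7650)²·253.99²/436 = 13.3746
  stratum S: (2650/7650)²·270.95²/308 = 28.602
  stratum M: (500/7650)²·212.19²/22 = 8.74267
  stratum L: (2200/7650)²·224.99²/390 = 10.7346
V_st = 61.4538
V_srs = s²/n = 65497.7/1156 = 56.6589
deff = V_st / V_srs = 61.4538/56.6589 = 1.0846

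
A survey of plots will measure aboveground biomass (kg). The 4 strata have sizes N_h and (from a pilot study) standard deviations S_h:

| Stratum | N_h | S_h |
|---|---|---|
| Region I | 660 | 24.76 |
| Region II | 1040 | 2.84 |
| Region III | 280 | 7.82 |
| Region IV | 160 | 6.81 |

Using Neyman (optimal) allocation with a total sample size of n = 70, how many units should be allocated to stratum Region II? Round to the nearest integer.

9

Neyman allocation: n_h = n · N_h S_h / Σ N_i S_i, with n = 70.
  stratum Region I: N_h·S_h = 660·24.76 = 16341.60
  stratum Region II: N_h·S_h = 1040·2.84 = 2953.60
  stratum Region III: N_h·S_h = 280·7.82 = 2189.60
  stratum Region IV: N_h·S_h = 160·6.81 = 1089.60
Σ N_h S_h = 22574.40
n for stratum Region II = 70·2953.60/22574.40 = 9.159 → 9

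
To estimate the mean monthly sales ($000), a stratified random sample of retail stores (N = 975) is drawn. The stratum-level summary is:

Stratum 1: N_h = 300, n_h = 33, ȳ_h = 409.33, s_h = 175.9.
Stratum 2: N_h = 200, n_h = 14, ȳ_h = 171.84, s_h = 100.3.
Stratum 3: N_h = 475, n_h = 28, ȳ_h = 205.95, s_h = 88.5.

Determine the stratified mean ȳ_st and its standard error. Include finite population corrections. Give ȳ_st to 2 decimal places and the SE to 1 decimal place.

ȳ_st ≈ 261.53, SE ≈ 13.0

ȳ_st = Σ W_h ȳ_h = (300·409.33 + 200·171.84 + 475·205.95)/975 = 261.53154
V̂(ȳ_st) = Σ W_h² (1 − n_h/N_h) s_h²/n_h, with W_h = N_h/N and N = 975:
  stratum 1: (300/975)²·(1 − 33/300)·175.9²/33 = 79.0025
  stratum 2: (200/975)²·(1 − 14/200)·100.3²/14 = 28.1195
  stratum 3: (475/975)²·(1 − 28/475)·88.5²/28 = 62.477
V̂(ȳ_st) = 169.599
SE(ȳ_st) = √169.599 = 13.023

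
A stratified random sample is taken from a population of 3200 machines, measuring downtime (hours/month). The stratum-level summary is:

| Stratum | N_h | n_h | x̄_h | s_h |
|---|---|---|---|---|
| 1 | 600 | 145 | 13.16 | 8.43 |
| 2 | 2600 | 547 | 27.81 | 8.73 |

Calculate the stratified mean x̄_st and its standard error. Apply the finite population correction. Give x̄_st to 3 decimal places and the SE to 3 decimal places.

x̄_st = Σ W_h x̄_h = (600·13.16 + 2600·27.81)/3200 = 25.06312
V̂(x̄_st) = Σ W_h² (1 − n_h/N_h) s_h²/n_h, with W_h = N_h/N and N = 3200:
  stratum 1: (600/3200)²·(1 − 145/600)·8.43²/145 = 0.0130662
  stratum 2: (2600/3200)²·(1 − 547/2600)·8.73²/547 = 0.0726279
V̂(x̄_st) = 0.0856941
SE(x̄_st) = √0.0856941 = 0.292736

x̄_st ≈ 25.063, SE ≈ 0.293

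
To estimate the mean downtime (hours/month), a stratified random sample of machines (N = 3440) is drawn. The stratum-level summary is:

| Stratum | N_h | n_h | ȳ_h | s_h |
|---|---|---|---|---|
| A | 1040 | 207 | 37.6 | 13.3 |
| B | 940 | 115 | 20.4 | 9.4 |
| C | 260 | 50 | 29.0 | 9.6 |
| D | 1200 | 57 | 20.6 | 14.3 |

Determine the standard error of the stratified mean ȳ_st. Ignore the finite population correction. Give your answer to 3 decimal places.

SE(ȳ_st) ≈ 0.763

V̂(ȳ_st) = Σ W_h² s_h²/n_h, with W_h = N_h/N and N = 3440:
  stratum A: (1040/3440)²·13.3²/207 = 0.0781057
  stratum B: (940/3440)²·9.4²/115 = 0.0573716
  stratum C: (260/3440)²·9.6²/50 = 0.0105294
  stratum D: (1200/3440)²·14.3²/57 = 0.436559
V̂(ȳ_st) = 0.582566
SE(ȳ_st) = √0.582566 = 0.76326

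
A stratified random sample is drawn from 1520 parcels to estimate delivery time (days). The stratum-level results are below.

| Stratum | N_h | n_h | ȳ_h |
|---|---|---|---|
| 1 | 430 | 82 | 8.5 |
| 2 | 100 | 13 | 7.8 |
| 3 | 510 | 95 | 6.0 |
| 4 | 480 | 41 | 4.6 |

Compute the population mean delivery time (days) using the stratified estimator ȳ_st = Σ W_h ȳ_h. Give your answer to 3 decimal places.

N = Σ N_h = 1520. Stratum weights W_h = N_h/N.
ȳ_st = (430·8.5 + 100·7.8 + 510·6.0 + 480·4.6) / 1520 = 6.38355

ȳ_st ≈ 6.384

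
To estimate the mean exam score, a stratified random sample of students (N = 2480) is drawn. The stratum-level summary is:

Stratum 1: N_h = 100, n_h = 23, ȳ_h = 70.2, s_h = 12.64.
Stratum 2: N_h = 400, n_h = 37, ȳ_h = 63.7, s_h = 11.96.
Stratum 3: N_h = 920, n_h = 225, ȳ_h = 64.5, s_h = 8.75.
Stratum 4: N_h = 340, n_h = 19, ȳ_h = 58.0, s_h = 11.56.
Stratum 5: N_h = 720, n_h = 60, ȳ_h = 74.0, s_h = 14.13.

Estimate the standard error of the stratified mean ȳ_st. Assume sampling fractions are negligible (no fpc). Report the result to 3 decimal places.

V̂(ȳ_st) = Σ W_h² s_h²/n_h, with W_h = N_h/N and N = 2480:
  stratum 1: (100/2480)²·12.64²/23 = 0.0112944
  stratum 2: (400/2480)²·11.96²/37 = 0.100572
  stratum 3: (920/2480)²·8.75²/225 = 0.046828
  stratum 4: (340/2480)²·11.56²/19 = 0.132195
  stratum 5: (720/2480)²·14.13²/60 = 0.280475
V̂(ȳ_st) = 0.571365
SE(ȳ_st) = √0.571365 = 0.755887

SE(ȳ_st) ≈ 0.756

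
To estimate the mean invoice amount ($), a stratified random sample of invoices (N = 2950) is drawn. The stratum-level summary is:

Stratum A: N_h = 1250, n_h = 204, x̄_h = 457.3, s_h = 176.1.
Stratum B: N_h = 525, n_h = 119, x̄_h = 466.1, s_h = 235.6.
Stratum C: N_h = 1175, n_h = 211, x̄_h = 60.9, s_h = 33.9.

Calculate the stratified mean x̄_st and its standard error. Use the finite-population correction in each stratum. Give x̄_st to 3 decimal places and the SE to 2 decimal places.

x̄_st ≈ 300.978, SE ≈ 5.91

x̄_st = Σ W_h x̄_h = (1250·457.3 + 525·466.1 + 1175·60.9)/2950 = 300.97797
V̂(x̄_st) = Σ W_h² (1 − n_h/N_h) s_h²/n_h, with W_h = N_h/N and N = 2950:
  stratum A: (1250/2950)²·(1 − 204/1250)·176.1²/204 = 22.8395
  stratum B: (525/2950)²·(1 − 119/525)·235.6²/119 = 11.4247
  stratum C: (1175/2950)²·(1 − 211/1175)·33.9²/211 = 0.708905
V̂(x̄_st) = 34.9731
SE(x̄_st) = √34.9731 = 5.9138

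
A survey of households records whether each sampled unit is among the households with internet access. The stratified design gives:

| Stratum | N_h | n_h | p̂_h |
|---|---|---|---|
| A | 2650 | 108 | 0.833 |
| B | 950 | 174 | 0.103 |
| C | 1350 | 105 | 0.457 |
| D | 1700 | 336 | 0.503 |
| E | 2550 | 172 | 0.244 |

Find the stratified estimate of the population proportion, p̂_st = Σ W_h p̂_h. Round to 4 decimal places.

p̂_st ≈ 0.4782

N = 9200; stratum weights W_h = N_h/N.
p̂_st = Σ W_h p̂_h = (2650·0.833 + 950·0.103 + 1350·0.457 + 1700·0.503 + 2550·0.244)/9200 = 0.47821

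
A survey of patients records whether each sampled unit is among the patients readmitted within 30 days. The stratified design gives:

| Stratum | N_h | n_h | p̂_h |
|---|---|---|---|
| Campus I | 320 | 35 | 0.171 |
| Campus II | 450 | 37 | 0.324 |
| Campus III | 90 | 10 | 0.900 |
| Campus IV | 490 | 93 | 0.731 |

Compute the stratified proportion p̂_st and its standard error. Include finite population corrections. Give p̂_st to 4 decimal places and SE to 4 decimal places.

p̂_st ≈ 0.4739, SE ≈ 0.0331

N = 1350; stratum weights W_h = N_h/N.
p̂_st = Σ W_h p̂_h = (320·0.171 + 450·0.324 + 90·0.900 + 490·0.731)/1350 = 0.47386
V̂(p̂_st) = Σ W_h² (1 − n_h/N_h) p̂_h(1−p̂_h)/(n_h−1):
  stratum Campus I: (320/1350)²·(1 − 35/320)·0.171·0.829/34 = 0.000208641
  stratum Campus II: (450/1350)²·(1 − 37/450)·0.324·0.676/36 = 0.000620418
  stratum Campus III: (90/1350)²·(1 − 10/90)·0.900·0.100/9 = 3.95062e-05
  stratum Campus IV: (490/1350)²·(1 − 93/490)·0.731·0.269/92 = 0.00022814
V̂(p̂_st) = 0.0010967; SE = √V̂ = 0.0331165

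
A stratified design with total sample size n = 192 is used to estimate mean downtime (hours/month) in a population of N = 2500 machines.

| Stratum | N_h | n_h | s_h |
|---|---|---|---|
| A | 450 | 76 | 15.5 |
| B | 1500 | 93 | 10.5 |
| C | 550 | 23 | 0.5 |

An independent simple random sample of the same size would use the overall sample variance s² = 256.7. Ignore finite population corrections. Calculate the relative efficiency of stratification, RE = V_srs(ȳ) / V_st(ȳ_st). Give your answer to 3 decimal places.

RE ≈ 2.524

V̂(ȳ_st) = Σ W_h² s_h²/n_h, with W_h = N_h/N and N = 2500:
  stratum A: (450/2500)²·15.5²/76 = 0.102422
  stratum B: (1500/2500)²·10.5²/93 = 0.426774
  stratum C: (550/2500)²·0.5²/23 = 0.000526087
V_st = 0.529723
V_srs = s²/n = 256.7/192 = 1.33698
Relative efficiency = V_srs / V_st = 1.33698/0.529723 = 2.5239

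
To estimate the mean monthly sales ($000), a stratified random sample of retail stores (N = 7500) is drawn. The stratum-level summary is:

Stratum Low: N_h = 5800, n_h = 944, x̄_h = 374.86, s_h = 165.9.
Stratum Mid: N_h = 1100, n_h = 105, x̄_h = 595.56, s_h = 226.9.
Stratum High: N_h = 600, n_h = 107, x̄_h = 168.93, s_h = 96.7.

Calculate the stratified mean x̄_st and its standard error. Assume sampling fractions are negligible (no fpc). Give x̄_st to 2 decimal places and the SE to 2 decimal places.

x̄_st = Σ W_h x̄_h = (5800·374.86 + 1100·595.56 + 600·168.93)/7500 = 390.75493
V̂(x̄_st) = Σ W_h² s_h²/n_h, with W_h = N_h/N and N = 7500:
  stratum Low: (5800/7500)²·165.9²/944 = 17.4363
  stratum Mid: (1100/7500)²·226.9²/105 = 10.5473
  stratum High: (600/7500)²·96.7²/107 = 0.559306
V̂(x̄_st) = 28.5429
SE(x̄_st) = √28.5429 = 5.34256

x̄_st ≈ 390.75, SE ≈ 5.34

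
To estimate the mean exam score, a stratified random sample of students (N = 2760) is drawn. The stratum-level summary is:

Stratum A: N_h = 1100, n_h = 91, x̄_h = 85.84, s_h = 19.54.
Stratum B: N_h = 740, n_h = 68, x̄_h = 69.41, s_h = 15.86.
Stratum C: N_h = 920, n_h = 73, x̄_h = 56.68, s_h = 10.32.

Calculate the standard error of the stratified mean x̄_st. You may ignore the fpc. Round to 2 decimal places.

V̂(x̄_st) = Σ W_h² s_h²/n_h, with W_h = N_h/N and N = 2760:
  stratum A: (1100/2760)²·19.54²/91 = 0.666461
  stratum B: (740/2760)²·15.86²/68 = 0.265915
  stratum C: (920/2760)²·10.32²/73 = 0.162104
V̂(x̄_st) = 1.09448
SE(x̄_st) = √1.09448 = 1.04617

SE(x̄_st) ≈ 1.05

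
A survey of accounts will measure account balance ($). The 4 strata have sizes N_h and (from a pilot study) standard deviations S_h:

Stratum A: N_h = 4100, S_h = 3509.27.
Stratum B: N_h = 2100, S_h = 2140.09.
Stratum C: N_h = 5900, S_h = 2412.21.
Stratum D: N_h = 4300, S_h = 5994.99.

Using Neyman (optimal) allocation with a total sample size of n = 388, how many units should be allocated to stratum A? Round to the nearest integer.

Neyman allocation: n_h = n · N_h S_h / Σ N_i S_i, with n = 388.
  stratum A: N_h·S_h = 4100·3509.27 = 14388007.00
  stratum B: N_h·S_h = 2100·2140.09 = 4494189.00
  stratum C: N_h·S_h = 5900·2412.21 = 14232039.00
  stratum D: N_h·S_h = 4300·5994.99 = 25778457.00
Σ N_h S_h = 58892692.00
n for stratum A = 388·14388007.00/58892692.00 = 94.792 → 95

95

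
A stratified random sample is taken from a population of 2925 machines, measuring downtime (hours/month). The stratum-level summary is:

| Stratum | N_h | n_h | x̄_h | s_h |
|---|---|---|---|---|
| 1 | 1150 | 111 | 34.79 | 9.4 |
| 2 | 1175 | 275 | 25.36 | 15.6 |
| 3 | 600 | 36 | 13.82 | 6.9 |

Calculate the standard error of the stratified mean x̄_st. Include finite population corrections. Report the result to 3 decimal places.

V̂(x̄_st) = Σ W_h² (1 − n_h/N_h) s_h²/n_h, with W_h = N_h/N and N = 2925:
  stratum 1: (1150/2925)²·(1 − 111/1150)·9.4²/111 = 0.111172
  stratum 2: (1175/2925)²·(1 − 275/1175)·15.6²/275 = 0.109382
  stratum 3: (600/2925)²·(1 − 36/600)·6.9²/36 = 0.0523087
V̂(x̄_st) = 0.272862
SE(x̄_st) = √0.272862 = 0.522362

SE(x̄_st) ≈ 0.522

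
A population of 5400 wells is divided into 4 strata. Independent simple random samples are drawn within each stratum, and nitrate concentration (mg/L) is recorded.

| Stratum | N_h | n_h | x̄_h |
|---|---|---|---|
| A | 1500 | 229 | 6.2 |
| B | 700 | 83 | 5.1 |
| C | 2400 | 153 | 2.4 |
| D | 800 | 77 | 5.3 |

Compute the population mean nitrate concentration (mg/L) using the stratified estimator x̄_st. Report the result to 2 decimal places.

N = Σ N_h = 5400. Stratum weights W_h = N_h/N.
x̄_st = (1500·6.2 + 700·5.1 + 2400·2.4 + 800·5.3) / 5400 = 4.2352

x̄_st ≈ 4.24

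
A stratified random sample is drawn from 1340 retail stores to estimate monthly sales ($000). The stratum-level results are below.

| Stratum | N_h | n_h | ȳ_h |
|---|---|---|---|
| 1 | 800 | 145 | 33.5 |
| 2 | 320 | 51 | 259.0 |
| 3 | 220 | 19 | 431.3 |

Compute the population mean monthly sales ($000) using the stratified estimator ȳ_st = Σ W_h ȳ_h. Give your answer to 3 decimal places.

N = Σ N_h = 1340. Stratum weights W_h = N_h/N.
ȳ_st = (800·33.5 + 320·259.0 + 220·431.3) / 1340 = 152.66119

ȳ_st ≈ 152.661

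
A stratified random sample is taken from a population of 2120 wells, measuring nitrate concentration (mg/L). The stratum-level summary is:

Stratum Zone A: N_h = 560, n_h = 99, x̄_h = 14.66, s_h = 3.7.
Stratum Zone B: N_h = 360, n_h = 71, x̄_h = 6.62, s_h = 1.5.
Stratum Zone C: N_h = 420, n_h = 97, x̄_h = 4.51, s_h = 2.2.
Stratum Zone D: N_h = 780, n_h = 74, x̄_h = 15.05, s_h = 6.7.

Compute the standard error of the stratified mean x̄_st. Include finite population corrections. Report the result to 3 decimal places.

V̂(x̄_st) = Σ W_h² (1 − n_h/N_h) s_h²/n_h, with W_h = N_h/N and N = 2120:
  stratum Zone A: (560/2120)²·(1 − 99/560)·3.7²/99 = 0.00794302
  stratum Zone B: (360/2120)²·(1 − 71/360)·1.5²/71 = 0.000733589
  stratum Zone C: (420/2120)²·(1 − 97/420)·2.2²/97 = 0.0015061
  stratum Zone D: (780/2120)²·(1 − 74/780)·6.7²/74 = 0.0743268
V̂(x̄_st) = 0.0845095
SE(x̄_st) = √0.0845095 = 0.290705

SE(x̄_st) ≈ 0.291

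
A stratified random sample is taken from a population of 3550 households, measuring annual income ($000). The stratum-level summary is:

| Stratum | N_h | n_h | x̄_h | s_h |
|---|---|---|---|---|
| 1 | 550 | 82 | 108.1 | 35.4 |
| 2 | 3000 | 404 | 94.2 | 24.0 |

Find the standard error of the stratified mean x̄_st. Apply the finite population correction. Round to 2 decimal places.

V̂(x̄_st) = Σ W_h² (1 − n_h/N_h) s_h²/n_h, with W_h = N_h/N and N = 3550:
  stratum 1: (550/3550)²·(1 − 82/550)·35.4²/82 = 0.312136
  stratum 2: (3000/3550)²·(1 − 404/3000)·24.0²/404 = 0.88107
V̂(x̄_st) = 1.19321
SE(x̄_st) = √1.19321 = 1.09234

SE(x̄_st) ≈ 1.09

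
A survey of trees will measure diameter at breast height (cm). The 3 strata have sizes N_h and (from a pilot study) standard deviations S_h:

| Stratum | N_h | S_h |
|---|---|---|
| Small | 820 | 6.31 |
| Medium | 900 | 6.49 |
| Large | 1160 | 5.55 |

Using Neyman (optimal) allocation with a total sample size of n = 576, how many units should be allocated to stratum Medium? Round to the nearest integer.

193

Neyman allocation: n_h = n · N_h S_h / Σ N_i S_i, with n = 576.
  stratum Small: N_h·S_h = 820·6.31 = 5174.20
  stratum Medium: N_h·S_h = 900·6.49 = 5841.00
  stratum Large: N_h·S_h = 1160·5.55 = 6438.00
Σ N_h S_h = 17453.20
n for stratum Medium = 576·5841.00/17453.20 = 192.768 → 193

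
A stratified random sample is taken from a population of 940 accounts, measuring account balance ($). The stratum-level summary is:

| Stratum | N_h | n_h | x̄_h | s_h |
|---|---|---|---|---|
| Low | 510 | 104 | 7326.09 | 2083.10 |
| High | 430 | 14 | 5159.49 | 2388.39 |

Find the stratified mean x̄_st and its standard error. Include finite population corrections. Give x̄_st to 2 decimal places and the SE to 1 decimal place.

x̄_st ≈ 6334.99, SE ≈ 303.8

x̄_st = Σ W_h x̄_h = (510·7326.09 + 430·5159.49)/940 = 6334.98574
V̂(x̄_st) = Σ W_h² (1 − n_h/N_h) s_h²/n_h, with W_h = N_h/N and N = 940:
  stratum Low: (510/940)²·(1 − 104/510)·2083.10²/104 = 9777.49
  stratum High: (430/940)²·(1 − 14/430)·2388.39²/14 = 82487.6
V̂(x̄_st) = 92265.1
SE(x̄_st) = √92265.1 = 303.752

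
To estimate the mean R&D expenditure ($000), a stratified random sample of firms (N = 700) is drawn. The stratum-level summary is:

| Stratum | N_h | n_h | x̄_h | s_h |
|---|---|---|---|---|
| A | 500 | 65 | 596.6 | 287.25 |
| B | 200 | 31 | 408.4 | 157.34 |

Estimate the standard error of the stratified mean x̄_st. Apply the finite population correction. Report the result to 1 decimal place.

V̂(x̄_st) = Σ W_h² (1 − n_h/N_h) s_h²/n_h, with W_h = N_h/N and N = 700:
  stratum A: (500/700)²·(1 − 65/500)·287.25²/65 = 563.469
  stratum B: (200/700)²·(1 − 31/200)·157.34²/31 = 55.0855
V̂(x̄_st) = 618.554
SE(x̄_st) = √618.554 = 24.8708

SE(x̄_st) ≈ 24.9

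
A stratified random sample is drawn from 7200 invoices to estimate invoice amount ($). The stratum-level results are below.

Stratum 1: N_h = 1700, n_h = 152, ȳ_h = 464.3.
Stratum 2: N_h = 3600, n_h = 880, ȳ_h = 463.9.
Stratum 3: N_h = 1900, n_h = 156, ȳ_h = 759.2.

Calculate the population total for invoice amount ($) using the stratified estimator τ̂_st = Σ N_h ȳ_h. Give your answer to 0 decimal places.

τ̂_st ≈ 3901830

τ̂_st = Σ N_h ȳ_h = 1700·464.3 + 3600·463.9 + 1900·759.2 = 3901830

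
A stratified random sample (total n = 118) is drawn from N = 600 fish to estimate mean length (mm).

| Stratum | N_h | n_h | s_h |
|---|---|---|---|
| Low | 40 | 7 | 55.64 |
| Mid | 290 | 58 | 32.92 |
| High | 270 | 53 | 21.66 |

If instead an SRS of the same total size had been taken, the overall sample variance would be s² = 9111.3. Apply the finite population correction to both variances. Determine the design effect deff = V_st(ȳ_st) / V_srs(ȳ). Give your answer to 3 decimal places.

V̂(ȳ_st) = Σ W_h² (1 − n_h/N_h) s_h²/n_h, with W_h = N_h/N and N = 600:
  stratum Low: (40/600)²·(1 − 7/40)·55.64²/7 = 1.62161
  stratum Mid: (290/600)²·(1 − 58/290)·32.92²/58 = 3.49201
  stratum High: (270/600)²·(1 − 53/270)·21.66²/53 = 1.44066
V_st = 6.55428
V_srs = (1 − 118/600)·9111.3/118 = 62.0289
deff = V_st / V_srs = 6.55428/62.0289 = 0.1057

deff ≈ 0.106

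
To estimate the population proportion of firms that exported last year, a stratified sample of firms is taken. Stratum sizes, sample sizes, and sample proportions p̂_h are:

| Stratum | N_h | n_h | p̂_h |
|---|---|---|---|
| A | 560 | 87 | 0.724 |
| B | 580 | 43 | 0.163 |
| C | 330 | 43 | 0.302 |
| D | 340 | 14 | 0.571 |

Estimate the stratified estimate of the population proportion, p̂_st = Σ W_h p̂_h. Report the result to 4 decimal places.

p̂_st ≈ 0.4386

N = 1810; stratum weights W_h = N_h/N.
p̂_st = Σ W_h p̂_h = (560·0.724 + 580·0.163 + 330·0.302 + 340·0.571)/1810 = 0.43855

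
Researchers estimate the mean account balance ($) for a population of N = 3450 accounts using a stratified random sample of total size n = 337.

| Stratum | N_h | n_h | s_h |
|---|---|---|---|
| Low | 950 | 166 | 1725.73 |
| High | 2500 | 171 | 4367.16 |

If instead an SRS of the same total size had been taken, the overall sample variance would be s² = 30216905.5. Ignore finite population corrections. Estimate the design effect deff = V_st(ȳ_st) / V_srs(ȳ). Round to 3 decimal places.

deff ≈ 0.668

V̂(ȳ_st) = Σ W_h² s_h²/n_h, with W_h = N_h/N and N = 3450:
  stratum Low: (950/3450)²·1725.73²/166 = 1360.34
  stratum High: (2500/3450)²·4367.16²/171 = 58565.8
V_st = 59926.1
V_srs = s²/n = 30216905.5/337 = 89664.4
deff = V_st / V_srs = 59926.1/89664.4 = 0.6683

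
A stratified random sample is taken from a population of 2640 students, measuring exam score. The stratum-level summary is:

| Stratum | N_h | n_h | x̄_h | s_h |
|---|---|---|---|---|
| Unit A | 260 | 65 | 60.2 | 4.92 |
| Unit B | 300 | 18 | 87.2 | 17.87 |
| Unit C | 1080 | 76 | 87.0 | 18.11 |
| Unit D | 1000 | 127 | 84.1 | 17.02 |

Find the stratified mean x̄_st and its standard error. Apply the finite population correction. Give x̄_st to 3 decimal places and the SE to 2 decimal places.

x̄_st ≈ 83.285, SE ≈ 1.08

x̄_st = Σ W_h x̄_h = (260·60.2 + 300·87.2 + 1080·87.0 + 1000·84.1)/2640 = 83.28485
V̂(x̄_st) = Σ W_h² (1 − n_h/N_h) s_h²/n_h, with W_h = N_h/N and N = 2640:
  stratum Unit A: (260/2640)²·(1 − 65/260)·4.92²/65 = 0.00270905
  stratum Unit B: (300/2640)²·(1 − 18/300)·17.87²/18 = 0.215347
  stratum Unit C: (1080/2640)²·(1 − 76/1080)·18.11²/76 = 0.671387
  stratum Unit D: (1000/2640)²·(1 − 127/1000)·17.02²/127 = 0.285708
V̂(x̄_st) = 1.17515
SE(x̄_st) = √1.17515 = 1.08404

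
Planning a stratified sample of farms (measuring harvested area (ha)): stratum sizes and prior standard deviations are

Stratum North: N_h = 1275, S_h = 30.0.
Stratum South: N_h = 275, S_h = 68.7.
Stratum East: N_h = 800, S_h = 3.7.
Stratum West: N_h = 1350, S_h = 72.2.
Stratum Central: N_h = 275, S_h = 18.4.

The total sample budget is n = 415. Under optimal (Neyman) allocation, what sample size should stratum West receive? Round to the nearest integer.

Neyman allocation: n_h = n · N_h S_h / Σ N_i S_i, with n = 415.
  stratum North: N_h·S_h = 1275·30.0 = 38250.00
  stratum South: N_h·S_h = 275·68.7 = 18892.50
  stratum East: N_h·S_h = 800·3.7 = 2960.00
  stratum West: N_h·S_h = 1350·72.2 = 97470.00
  stratum Central: N_h·S_h = 275·18.4 = 5060.00
Σ N_h S_h = 162632.50
n for stratum West = 415·97470.00/162632.50 = 248.721 → 249

249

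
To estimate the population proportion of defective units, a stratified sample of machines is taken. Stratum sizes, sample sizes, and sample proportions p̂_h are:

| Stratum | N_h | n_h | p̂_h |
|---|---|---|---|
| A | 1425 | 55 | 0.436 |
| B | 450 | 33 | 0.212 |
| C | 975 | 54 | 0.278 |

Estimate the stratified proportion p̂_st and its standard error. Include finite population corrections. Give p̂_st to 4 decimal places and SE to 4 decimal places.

p̂_st ≈ 0.3466, SE ≈ 0.0404

N = 2850; stratum weights W_h = N_h/N.
p̂_st = Σ W_h p̂_h = (1425·0.436 + 450·0.212 + 975·0.278)/2850 = 0.34658
V̂(p̂_st) = Σ W_h² (1 − n_h/N_h) p̂_h(1−p̂_h)/(n_h−1):
  stratum A: (1425/2850)²·(1 − 55/1425)·0.436·0.564/54 = 0.0010945
  stratum B: (450/2850)²·(1 − 33/450)·0.212·0.788/32 = 0.000120607
  stratum C: (975/2850)²·(1 − 54/975)·0.278·0.722/53 = 0.000418678
V̂(p̂_st) = 0.00163379; SE = √V̂ = 0.0404202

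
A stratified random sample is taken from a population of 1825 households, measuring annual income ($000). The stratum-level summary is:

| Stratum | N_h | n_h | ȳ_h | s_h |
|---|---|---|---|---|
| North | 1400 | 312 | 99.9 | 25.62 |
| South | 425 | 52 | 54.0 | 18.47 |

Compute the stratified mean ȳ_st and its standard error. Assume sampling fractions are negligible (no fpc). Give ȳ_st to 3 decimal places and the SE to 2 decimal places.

ȳ_st ≈ 89.211, SE ≈ 1.26

ȳ_st = Σ W_h ȳ_h = (1400·99.9 + 425·54.0)/1825 = 89.21096
V̂(ȳ_st) = Σ W_h² s_h²/n_h, with W_h = N_h/N and N = 1825:
  stratum North: (1400/1825)²·25.62²/312 = 1.23804
  stratum South: (425/1825)²·18.47²/52 = 0.355781
V̂(ȳ_st) = 1.59382
SE(ȳ_st) = √1.59382 = 1.26247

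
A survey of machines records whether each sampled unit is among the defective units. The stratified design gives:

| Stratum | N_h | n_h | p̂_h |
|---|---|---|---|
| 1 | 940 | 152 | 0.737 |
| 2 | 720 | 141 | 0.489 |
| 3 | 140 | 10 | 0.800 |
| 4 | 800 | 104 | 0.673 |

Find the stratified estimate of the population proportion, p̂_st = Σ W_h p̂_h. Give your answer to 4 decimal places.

p̂_st ≈ 0.6520

N = 2600; stratum weights W_h = N_h/N.
p̂_st = Σ W_h p̂_h = (940·0.737 + 720·0.489 + 140·0.800 + 800·0.673)/2600 = 0.65202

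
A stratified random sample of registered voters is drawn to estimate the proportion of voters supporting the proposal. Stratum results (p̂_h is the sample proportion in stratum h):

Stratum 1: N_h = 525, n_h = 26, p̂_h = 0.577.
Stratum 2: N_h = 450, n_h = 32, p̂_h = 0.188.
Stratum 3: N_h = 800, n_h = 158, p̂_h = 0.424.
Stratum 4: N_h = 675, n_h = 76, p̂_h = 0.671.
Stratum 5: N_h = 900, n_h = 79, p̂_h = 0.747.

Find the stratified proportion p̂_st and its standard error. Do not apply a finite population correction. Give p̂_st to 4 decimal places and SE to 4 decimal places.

N = 3350; stratum weights W_h = N_h/N.
p̂_st = Σ W_h p̂_h = (525·0.577 + 450·0.188 + 800·0.424 + 675·0.671 + 900·0.747)/3350 = 0.55282
V̂(p̂_st) = Σ W_h² p̂_h(1−p̂_h)/(n_h−1):
  stratum 1: (525/3350)²·0.577·0.423/25 = 0.000239776
  stratum 2: (450/3350)²·0.188·0.812/31 = 8.88562e-05
  stratum 3: (800/3350)²·0.424·0.576/157 = 8.87113e-05
  stratum 4: (675/3350)²·0.671·0.329/75 = 0.000119502
  stratum 5: (900/3350)²·0.747·0.253/78 = 0.000174881
V̂(p̂_st) = 0.000711726; SE = √V̂ = 0.0266782

p̂_st ≈ 0.5528, SE ≈ 0.0267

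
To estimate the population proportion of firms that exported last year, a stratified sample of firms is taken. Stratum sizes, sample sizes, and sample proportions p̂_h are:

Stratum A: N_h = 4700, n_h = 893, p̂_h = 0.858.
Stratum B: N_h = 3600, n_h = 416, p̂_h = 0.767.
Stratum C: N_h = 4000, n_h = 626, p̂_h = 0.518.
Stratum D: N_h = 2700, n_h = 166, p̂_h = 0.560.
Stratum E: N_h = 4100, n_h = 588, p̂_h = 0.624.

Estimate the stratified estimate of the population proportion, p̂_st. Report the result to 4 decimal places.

p̂_st ≈ 0.6773

N = 19100; stratum weights W_h = N_h/N.
p̂_st = Σ W_h p̂_h = (4700·0.858 + 3600·0.767 + 4000·0.518 + 2700·0.560 + 4100·0.624)/19100 = 0.67729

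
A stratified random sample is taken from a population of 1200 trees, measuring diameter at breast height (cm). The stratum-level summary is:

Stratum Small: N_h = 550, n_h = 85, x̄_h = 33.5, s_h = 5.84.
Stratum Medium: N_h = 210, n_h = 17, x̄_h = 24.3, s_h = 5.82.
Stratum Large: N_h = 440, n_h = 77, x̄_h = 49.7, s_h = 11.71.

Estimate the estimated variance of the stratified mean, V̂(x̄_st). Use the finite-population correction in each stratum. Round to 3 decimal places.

V̂(x̄_st) = Σ W_h² (1 − n_h/N_h) s_h²/n_h, with W_h = N_h/N and N = 1200:
  stratum Small: (550/1200)²·(1 − 85/550)·5.84²/85 = 0.0712623
  stratum Medium: (210/1200)²·(1 − 17/210)·5.82²/17 = 0.0560804
  stratum Large: (440/1200)²·(1 − 77/440)·11.71²/77 = 0.197524
V̂(x̄_st) = 0.324867

V̂(x̄_st) ≈ 0.325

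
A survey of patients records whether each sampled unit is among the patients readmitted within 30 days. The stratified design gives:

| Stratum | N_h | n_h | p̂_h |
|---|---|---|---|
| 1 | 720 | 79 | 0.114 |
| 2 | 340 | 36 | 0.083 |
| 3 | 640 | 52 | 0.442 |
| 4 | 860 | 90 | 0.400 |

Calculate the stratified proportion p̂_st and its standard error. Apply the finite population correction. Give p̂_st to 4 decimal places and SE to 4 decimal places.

N = 2560; stratum weights W_h = N_h/N.
p̂_st = Σ W_h p̂_h = (720·0.114 + 340·0.083 + 640·0.442 + 860·0.400)/2560 = 0.28796
V̂(p̂_st) = Σ W_h² (1 − n_h/N_h) p̂_h(1−p̂_h)/(n_h−1):
  stratum 1: (720/2560)²·(1 − 79/720)·0.114·0.886/78 = 9.11915e-05
  stratum 2: (340/2560)²·(1 − 36/340)·0.083·0.917/35 = 3.42967e-05
  stratum 3: (640/2560)²·(1 − 52/640)·0.442·0.558/51 = 0.000277692
  stratum 4: (860/2560)²·(1 − 90/860)·0.400·0.600/89 = 0.000272477
V̂(p̂_st) = 0.000675658; SE = √V̂ = 0.0259934

p̂_st ≈ 0.2880, SE ≈ 0.0260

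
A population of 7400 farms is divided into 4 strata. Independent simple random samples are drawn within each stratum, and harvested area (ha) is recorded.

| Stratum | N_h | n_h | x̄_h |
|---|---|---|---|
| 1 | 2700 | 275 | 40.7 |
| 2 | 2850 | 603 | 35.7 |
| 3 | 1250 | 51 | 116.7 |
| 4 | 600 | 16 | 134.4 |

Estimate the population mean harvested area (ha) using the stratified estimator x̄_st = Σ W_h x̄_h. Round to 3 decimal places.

x̄_st ≈ 59.209

N = Σ N_h = 7400. Stratum weights W_h = N_h/N.
x̄_st = (2700·40.7 + 2850·35.7 + 1250·116.7 + 600·134.4) / 7400 = 59.20946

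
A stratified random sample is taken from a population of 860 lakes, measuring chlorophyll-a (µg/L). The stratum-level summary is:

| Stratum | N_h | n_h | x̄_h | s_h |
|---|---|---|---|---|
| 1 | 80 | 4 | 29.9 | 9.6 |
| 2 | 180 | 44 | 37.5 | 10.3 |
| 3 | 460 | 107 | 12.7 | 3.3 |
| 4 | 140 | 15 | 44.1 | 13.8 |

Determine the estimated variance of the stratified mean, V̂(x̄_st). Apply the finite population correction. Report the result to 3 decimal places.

V̂(x̄_st) = Σ W_h² (1 − n_h/N_h) s_h²/n_h, with W_h = N_h/N and N = 860:
  stratum 1: (80/860)²·(1 − 4/80)·9.6²/4 = 0.189404
  stratum 2: (180/860)²·(1 − 44/180)·10.3²/44 = 0.0798061
  stratum 3: (460/860)²·(1 − 107/460)·3.3²/107 = 0.022345
  stratum 4: (140/860)²·(1 − 15/140)·13.8²/15 = 0.300406
V̂(x̄_st) = 0.591961

V̂(x̄_st) ≈ 0.592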